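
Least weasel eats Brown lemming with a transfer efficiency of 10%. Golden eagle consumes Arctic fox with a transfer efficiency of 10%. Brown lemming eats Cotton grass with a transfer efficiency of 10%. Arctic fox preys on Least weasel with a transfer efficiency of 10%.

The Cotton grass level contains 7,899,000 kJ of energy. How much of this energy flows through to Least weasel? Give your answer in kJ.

78990 kJ

Brown lemming: 7899000 × 0.1 = 789900 kJ
Least weasel: 789900 × 0.1 = 78990 kJ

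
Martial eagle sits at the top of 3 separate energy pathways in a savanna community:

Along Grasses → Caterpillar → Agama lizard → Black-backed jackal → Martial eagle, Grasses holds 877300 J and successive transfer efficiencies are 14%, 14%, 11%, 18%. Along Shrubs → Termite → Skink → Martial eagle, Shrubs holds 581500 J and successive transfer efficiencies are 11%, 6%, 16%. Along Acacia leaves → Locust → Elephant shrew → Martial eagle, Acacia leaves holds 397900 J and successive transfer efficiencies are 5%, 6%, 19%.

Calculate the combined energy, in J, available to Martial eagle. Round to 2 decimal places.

Via Grasses: 877300 × 0.14 × 0.14 × 0.11 × 0.18 = 340.462584 J
Via Shrubs: 581500 × 0.11 × 0.06 × 0.16 = 614.064 J
Via Acacia leaves: 397900 × 0.05 × 0.06 × 0.19 = 226.803 J
Total at Martial eagle: 340.462584 + 614.064 + 226.803 = 1181.329584 J

1181.33 J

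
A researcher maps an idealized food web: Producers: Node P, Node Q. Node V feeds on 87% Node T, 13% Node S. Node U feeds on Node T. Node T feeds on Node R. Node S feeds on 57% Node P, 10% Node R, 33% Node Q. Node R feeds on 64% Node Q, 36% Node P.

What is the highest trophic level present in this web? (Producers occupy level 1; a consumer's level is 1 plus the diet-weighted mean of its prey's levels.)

Node R: 1 + (0.64×1 + 0.36×1) = 2
Node S: 1 + (0.57×1 + 0.1×2 + 0.33×1) = 2.1
Node T: 1 + 2 = 3
Node U: 1 + 3 = 4
Node V: 1 + (0.87×3 + 0.13×2.1) = 3.883

4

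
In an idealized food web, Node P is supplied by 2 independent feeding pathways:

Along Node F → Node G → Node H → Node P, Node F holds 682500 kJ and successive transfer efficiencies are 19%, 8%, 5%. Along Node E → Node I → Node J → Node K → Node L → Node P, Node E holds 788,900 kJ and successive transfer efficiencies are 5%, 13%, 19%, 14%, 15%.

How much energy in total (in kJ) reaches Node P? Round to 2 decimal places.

Via Node F: 682500 × 0.19 × 0.08 × 0.05 = 518.7 kJ
Via Node E: 788900 × 0.05 × 0.13 × 0.19 × 0.14 × 0.15 = 20.4601215 kJ
Total at Node P: 518.7 + 20.4601215 = 539.1601215 kJ

539.16 kJ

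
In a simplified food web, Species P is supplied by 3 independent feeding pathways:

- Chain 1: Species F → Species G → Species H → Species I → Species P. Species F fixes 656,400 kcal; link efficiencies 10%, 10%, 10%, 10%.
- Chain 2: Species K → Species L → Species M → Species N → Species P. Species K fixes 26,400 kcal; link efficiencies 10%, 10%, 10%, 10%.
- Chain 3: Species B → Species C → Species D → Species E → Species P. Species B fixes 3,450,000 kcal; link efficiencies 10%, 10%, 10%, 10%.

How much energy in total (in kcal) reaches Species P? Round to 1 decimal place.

Chain 1: 656400 × 0.1 × 0.1 × 0.1 × 0.1 = 65.64 kcal
Chain 2: 26400 × 0.1 × 0.1 × 0.1 × 0.1 = 2.64 kcal
Chain 3: 3450000 × 0.1 × 0.1 × 0.1 × 0.1 = 345 kcal
Total at Species P: 65.64 + 2.64 + 345 = 413.28 kcal

413.3 kcal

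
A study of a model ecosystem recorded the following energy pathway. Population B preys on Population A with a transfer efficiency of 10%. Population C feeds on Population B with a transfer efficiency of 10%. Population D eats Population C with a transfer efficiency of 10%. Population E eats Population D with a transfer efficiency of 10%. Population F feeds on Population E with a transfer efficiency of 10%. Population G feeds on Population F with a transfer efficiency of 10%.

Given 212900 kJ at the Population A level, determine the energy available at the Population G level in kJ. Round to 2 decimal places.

0.21 kJ

Population B: 212900 × 0.1 = 21290 kJ
Population C: 21290 × 0.1 = 2129 kJ
Population D: 2129 × 0.1 = 212.9 kJ
Population E: 212.9 × 0.1 = 21.29 kJ
Population F: 21.29 × 0.1 = 2.129 kJ
Population G: 2.129 × 0.1 = 0.2129 kJ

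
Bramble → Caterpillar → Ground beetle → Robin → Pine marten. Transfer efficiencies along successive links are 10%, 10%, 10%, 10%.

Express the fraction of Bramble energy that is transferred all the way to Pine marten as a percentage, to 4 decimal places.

Product of link efficiencies: 0.1 × 0.1 × 0.1 × 0.1 = 0.0001
As a percentage: 0.0001 × 100 = 0.0100%

0.0100%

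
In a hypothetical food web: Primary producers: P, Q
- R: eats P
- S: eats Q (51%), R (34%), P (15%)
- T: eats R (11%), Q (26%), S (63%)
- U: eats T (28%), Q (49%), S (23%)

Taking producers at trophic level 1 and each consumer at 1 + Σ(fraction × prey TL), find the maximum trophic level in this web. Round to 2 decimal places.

R: 1 + 1 = 2
S: 1 + (0.51×1 + 0.34×2 + 0.15×1) = 2.34
T: 1 + (0.11×2 + 0.26×1 + 0.63×2.34) = 2.9542
U: 1 + (0.28×2.9542 + 0.49×1 + 0.23×2.34) = 2.855376

2.95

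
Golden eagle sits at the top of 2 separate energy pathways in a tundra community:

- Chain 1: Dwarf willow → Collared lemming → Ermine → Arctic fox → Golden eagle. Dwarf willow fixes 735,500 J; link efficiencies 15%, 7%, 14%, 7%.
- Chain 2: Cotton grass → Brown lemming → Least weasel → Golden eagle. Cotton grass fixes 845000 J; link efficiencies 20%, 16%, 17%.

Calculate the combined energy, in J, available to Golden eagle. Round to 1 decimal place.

Chain 1: 735500 × 0.15 × 0.07 × 0.14 × 0.07 = 75.68295 J
Chain 2: 845000 × 0.2 × 0.16 × 0.17 = 4596.8 J
Total at Golden eagle: 75.68295 + 4596.8 = 4672.48295 J

4672.5 J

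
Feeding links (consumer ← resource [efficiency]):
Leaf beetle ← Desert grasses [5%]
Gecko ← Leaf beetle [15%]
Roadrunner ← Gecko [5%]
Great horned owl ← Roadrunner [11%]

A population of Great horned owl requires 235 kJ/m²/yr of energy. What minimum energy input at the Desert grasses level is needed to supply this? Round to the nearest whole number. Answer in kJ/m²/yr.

Cumulative transfer efficiency: 0.05 × 0.15 × 0.05 × 0.11 = 0.00004125
Desert grasses energy = 235 / 0.00004125 = 5696970 kJ/m²/yr

5696970 kJ/m²/yr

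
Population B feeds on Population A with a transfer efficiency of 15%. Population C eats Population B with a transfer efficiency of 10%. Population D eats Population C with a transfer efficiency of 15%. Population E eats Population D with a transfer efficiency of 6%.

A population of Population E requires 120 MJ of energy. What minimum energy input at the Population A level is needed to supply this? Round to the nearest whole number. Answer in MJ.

Cumulative transfer efficiency: 0.15 × 0.1 × 0.15 × 0.06 = 0.000135
Population A energy = 120 / 0.000135 = 888889 MJ

888889 MJ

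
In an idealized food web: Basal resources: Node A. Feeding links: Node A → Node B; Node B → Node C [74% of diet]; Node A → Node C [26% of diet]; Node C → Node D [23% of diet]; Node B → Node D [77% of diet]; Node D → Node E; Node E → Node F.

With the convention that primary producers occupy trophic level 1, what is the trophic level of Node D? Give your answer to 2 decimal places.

Node B: 1 + 1 = 2
Node C: 1 + (0.74×2 + 0.26×1) = 2.74
Node D: 1 + (0.23×2.74 + 0.77×2) = 3.1702
Node E: 1 + 3.1702 = 4.1702
Node F: 1 + 4.1702 = 5.1702

3.17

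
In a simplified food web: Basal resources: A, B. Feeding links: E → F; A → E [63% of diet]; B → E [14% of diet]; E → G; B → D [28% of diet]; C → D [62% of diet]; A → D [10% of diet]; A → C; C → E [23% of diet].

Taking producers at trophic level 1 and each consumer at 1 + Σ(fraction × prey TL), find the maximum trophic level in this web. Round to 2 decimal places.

3.23

C: 1 + 1 = 2
D: 1 + (0.28×1 + 0.1×1 + 0.62×2) = 2.62
E: 1 + (0.23×2 + 0.63×1 + 0.14×1) = 2.23
F: 1 + 2.23 = 3.23
G: 1 + 2.23 = 3.23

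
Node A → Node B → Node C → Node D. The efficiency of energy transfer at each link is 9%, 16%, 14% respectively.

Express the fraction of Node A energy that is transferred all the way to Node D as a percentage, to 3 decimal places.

0.202%

Product of link efficiencies: 0.09 × 0.16 × 0.14 = 0.002016
As a percentage: 0.002016 × 100 = 0.202%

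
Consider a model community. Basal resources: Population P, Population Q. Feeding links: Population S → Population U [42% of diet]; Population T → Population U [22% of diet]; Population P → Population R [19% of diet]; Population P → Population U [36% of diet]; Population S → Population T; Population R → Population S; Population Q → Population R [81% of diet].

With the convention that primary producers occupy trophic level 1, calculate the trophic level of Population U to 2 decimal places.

3.50

Population R: 1 + (0.81×1 + 0.19×1) = 2
Population S: 1 + 2 = 3
Population T: 1 + 3 = 4
Population U: 1 + (0.42×3 + 0.36×1 + 0.22×4) = 3.5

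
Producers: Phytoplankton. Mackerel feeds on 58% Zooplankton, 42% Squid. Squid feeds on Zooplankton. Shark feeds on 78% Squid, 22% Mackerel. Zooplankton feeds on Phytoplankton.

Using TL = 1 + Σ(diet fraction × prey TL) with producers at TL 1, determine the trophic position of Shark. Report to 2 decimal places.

Zooplankton: 1 + 1 = 2
Squid: 1 + 2 = 3
Mackerel: 1 + (0.58×2 + 0.42×3) = 3.42
Shark: 1 + (0.78×3 + 0.22×3.42) = 4.0924

4.09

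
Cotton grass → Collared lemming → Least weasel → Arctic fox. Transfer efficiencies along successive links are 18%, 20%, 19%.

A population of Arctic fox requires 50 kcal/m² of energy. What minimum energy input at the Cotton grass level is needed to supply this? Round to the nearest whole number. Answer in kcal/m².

Cumulative transfer efficiency: 0.18 × 0.2 × 0.19 = 0.00684
Cotton grass energy = 50 / 0.00684 = 7310 kcal/m²

7310 kcal/m²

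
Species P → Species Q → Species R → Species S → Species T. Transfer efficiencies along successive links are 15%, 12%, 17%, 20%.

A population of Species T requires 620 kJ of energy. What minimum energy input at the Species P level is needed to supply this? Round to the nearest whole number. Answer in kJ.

Cumulative transfer efficiency: 0.15 × 0.12 × 0.17 × 0.2 = 0.000612
Species P energy = 620 / 0.000612 = 1013072 kJ

1013072 kJ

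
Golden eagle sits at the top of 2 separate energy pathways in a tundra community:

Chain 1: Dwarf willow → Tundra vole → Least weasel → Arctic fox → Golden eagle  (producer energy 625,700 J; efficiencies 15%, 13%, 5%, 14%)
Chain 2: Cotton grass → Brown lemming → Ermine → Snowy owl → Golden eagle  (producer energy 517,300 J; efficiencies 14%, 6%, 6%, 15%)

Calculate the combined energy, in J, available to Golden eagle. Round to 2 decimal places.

124.52 J

Chain 1: 625700 × 0.15 × 0.13 × 0.05 × 0.14 = 85.40805 J
Chain 2: 517300 × 0.14 × 0.06 × 0.06 × 0.15 = 39.10788 J
Total at Golden eagle: 85.40805 + 39.10788 = 124.51593 J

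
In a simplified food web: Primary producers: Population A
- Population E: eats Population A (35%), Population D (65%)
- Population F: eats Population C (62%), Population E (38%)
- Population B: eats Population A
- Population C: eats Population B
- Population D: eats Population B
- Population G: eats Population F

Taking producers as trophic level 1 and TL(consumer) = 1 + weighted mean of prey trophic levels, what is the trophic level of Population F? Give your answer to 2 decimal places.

4.11

Population B: 1 + 1 = 2
Population C: 1 + 2 = 3
Population D: 1 + 2 = 3
Population E: 1 + (0.35×1 + 0.65×3) = 3.3
Population F: 1 + (0.62×3 + 0.38×3.3) = 4.114
Population G: 1 + 4.114 = 5.114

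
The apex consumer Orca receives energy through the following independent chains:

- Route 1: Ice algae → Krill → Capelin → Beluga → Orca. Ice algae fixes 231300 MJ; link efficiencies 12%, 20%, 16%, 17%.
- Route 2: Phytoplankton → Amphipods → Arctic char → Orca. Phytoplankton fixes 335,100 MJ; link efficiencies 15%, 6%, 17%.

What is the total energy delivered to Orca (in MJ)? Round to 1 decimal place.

663.7 MJ

Route 1: 231300 × 0.12 × 0.2 × 0.16 × 0.17 = 150.99264 MJ
Route 2: 335100 × 0.15 × 0.06 × 0.17 = 512.703 MJ
Total at Orca: 150.99264 + 512.703 = 663.69564 MJ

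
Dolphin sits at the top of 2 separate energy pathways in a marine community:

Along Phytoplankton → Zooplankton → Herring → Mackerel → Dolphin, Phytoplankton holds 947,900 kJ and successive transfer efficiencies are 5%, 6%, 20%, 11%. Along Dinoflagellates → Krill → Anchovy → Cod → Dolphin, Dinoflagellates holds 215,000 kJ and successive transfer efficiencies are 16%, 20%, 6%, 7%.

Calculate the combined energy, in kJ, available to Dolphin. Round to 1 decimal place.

Via Phytoplankton: 947900 × 0.05 × 0.06 × 0.2 × 0.11 = 62.5614 kJ
Via Dinoflagellates: 215000 × 0.16 × 0.2 × 0.06 × 0.07 = 28.896 kJ
Total at Dolphin: 62.5614 + 28.896 = 91.4574 kJ

91.5 kJ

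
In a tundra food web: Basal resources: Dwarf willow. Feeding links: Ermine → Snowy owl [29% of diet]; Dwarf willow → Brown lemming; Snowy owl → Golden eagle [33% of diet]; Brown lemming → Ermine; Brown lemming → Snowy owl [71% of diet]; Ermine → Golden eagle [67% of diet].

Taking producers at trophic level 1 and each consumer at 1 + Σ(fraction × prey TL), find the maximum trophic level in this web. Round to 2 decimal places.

4.10

Brown lemming: 1 + 1 = 2
Ermine: 1 + 2 = 3
Snowy owl: 1 + (0.29×3 + 0.71×2) = 3.29
Golden eagle: 1 + (0.33×3.29 + 0.67×3) = 4.0957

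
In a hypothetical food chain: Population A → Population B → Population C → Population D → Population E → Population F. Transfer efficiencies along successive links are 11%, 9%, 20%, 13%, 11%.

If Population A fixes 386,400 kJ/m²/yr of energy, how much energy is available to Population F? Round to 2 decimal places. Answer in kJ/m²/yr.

10.94 kJ/m²/yr

Population B: 386400 × 0.11 = 42504 kJ/m²/yr
Population C: 42504 × 0.09 = 3825.36 kJ/m²/yr
Population D: 3825.36 × 0.2 = 765.072 kJ/m²/yr
Population E: 765.072 × 0.13 = 99.45936 kJ/m²/yr
Population F: 99.45936 × 0.11 = 10.9405296 kJ/m²/yr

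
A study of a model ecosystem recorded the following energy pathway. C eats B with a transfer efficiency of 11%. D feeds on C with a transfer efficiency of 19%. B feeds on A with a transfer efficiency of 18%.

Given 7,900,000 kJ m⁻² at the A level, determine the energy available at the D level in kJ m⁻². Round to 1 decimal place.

29719.8 kJ m⁻²

B: 7900000 × 0.18 = 1422000 kJ m⁻²
C: 1422000 × 0.11 = 156420 kJ m⁻²
D: 156420 × 0.19 = 29719.8 kJ m⁻²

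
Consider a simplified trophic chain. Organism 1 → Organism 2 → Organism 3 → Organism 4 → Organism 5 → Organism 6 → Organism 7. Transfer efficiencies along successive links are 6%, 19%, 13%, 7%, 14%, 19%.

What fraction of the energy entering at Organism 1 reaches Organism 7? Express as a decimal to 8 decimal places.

Product of link efficiencies: 0.06 × 0.19 × 0.13 × 0.07 × 0.14 × 0.19 = 0.000002759484

0.00000276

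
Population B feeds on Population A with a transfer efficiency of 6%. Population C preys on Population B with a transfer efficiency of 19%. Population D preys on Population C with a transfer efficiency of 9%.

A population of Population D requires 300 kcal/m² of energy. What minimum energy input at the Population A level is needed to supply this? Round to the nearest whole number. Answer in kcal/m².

292398 kcal/m²

Cumulative transfer efficiency: 0.06 × 0.19 × 0.09 = 0.001026
Population A energy = 300 / 0.001026 = 292398 kcal/m²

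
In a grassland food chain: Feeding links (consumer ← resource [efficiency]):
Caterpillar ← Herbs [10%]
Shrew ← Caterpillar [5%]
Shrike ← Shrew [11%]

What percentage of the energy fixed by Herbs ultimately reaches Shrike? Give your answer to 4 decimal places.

Product of link efficiencies: 0.1 × 0.05 × 0.11 = 0.00055
As a percentage: 0.00055 × 100 = 0.0550%

0.0550%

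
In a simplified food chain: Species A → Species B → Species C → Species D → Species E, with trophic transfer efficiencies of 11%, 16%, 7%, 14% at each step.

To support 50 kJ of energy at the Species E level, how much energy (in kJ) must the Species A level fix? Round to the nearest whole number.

Cumulative transfer efficiency: 0.11 × 0.16 × 0.07 × 0.14 = 0.00017248
Species A energy = 50 / 0.00017248 = 289889 kJ

289889 kJ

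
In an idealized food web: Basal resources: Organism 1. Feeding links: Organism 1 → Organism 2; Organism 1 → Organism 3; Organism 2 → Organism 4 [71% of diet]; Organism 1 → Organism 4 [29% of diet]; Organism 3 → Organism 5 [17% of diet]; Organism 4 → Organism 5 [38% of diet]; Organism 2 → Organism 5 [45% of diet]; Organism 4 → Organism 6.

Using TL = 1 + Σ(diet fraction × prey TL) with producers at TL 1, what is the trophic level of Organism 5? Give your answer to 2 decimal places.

3.27

Organism 2: 1 + 1 = 2
Organism 3: 1 + 1 = 2
Organism 4: 1 + (0.71×2 + 0.29×1) = 2.71
Organism 5: 1 + (0.17×2 + 0.38×2.71 + 0.45×2) = 3.2698
Organism 6: 1 + 2.71 = 3.71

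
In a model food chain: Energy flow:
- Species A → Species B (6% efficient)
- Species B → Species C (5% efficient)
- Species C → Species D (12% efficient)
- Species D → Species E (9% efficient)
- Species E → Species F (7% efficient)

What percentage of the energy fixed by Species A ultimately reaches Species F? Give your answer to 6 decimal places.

Product of link efficiencies: 0.06 × 0.05 × 0.12 × 0.09 × 0.07 = 0.000002268
As a percentage: 0.000002268 × 100 = 0.000227%

0.000227%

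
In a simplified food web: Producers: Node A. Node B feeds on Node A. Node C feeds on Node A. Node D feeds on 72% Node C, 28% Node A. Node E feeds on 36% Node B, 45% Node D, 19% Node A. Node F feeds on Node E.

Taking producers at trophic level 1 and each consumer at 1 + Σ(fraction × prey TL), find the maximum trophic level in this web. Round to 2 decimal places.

4.13

Node B: 1 + 1 = 2
Node C: 1 + 1 = 2
Node D: 1 + (0.72×2 + 0.28×1) = 2.72
Node E: 1 + (0.36×2 + 0.45×2.72 + 0.19×1) = 3.134
Node F: 1 + 3.134 = 4.134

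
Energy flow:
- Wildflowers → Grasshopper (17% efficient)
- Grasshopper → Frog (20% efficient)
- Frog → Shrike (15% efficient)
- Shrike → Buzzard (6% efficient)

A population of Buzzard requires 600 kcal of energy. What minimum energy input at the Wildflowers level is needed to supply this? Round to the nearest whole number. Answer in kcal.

Cumulative transfer efficiency: 0.17 × 0.2 × 0.15 × 0.06 = 0.000306
Wildflowers energy = 600 / 0.000306 = 1960784 kcal

1960784 kcal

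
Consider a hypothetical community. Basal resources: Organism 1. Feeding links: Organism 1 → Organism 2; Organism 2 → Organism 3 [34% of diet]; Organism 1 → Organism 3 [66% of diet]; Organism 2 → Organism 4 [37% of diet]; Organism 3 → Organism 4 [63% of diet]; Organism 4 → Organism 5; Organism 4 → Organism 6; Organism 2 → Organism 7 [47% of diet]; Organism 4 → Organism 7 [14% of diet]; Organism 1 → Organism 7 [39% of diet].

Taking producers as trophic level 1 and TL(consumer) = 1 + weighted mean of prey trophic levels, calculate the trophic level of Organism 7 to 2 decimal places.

2.78

Organism 2: 1 + 1 = 2
Organism 3: 1 + (0.34×2 + 0.66×1) = 2.34
Organism 4: 1 + (0.37×2 + 0.63×2.34) = 3.2142
Organism 5: 1 + 3.2142 = 4.2142
Organism 6: 1 + 3.2142 = 4.2142
Organism 7: 1 + (0.47×2 + 0.14×3.2142 + 0.39×1) = 2.779988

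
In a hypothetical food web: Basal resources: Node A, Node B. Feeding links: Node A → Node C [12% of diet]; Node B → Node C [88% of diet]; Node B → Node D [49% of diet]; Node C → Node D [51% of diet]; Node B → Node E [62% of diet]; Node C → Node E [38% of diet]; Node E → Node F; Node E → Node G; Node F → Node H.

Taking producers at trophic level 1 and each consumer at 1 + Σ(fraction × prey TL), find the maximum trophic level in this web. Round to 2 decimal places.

Node C: 1 + (0.12×1 + 0.88×1) = 2
Node D: 1 + (0.49×1 + 0.51×2) = 2.51
Node E: 1 + (0.62×1 + 0.38×2) = 2.38
Node F: 1 + 2.38 = 3.38
Node G: 1 + 2.38 = 3.38
Node H: 1 + 3.38 = 4.38

4.38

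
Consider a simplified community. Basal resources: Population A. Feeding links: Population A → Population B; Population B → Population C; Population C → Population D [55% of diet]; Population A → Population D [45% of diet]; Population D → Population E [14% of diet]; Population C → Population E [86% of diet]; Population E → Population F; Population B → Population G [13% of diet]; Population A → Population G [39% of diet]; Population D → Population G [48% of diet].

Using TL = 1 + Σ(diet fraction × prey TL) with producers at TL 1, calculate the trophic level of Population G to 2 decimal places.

3.14

Population B: 1 + 1 = 2
Population C: 1 + 2 = 3
Population D: 1 + (0.55×3 + 0.45×1) = 3.1
Population E: 1 + (0.14×3.1 + 0.86×3) = 4.014
Population F: 1 + 4.014 = 5.014
Population G: 1 + (0.13×2 + 0.39×1 + 0.48×3.1) = 3.138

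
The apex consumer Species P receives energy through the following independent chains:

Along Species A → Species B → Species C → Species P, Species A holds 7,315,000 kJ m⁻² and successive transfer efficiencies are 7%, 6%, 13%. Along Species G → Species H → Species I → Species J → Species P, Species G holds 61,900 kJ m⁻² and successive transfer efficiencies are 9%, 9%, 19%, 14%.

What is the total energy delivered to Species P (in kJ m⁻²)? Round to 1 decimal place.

4007.3 kJ m⁻²

Via Species A: 7315000 × 0.07 × 0.06 × 0.13 = 3993.99 kJ m⁻²
Via Species G: 61900 × 0.09 × 0.09 × 0.19 × 0.14 = 13.336974 kJ m⁻²
Total at Species P: 3993.99 + 13.336974 = 4007.326974 kJ m⁻²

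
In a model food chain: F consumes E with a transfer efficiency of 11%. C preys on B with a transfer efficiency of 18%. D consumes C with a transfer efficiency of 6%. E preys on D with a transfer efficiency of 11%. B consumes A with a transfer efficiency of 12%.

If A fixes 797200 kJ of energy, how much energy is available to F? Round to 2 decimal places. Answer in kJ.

B: 797200 × 0.12 = 95664 kJ
C: 95664 × 0.18 = 17219.52 kJ
D: 17219.52 × 0.06 = 1033.1712 kJ
E: 1033.1712 × 0.11 = 113.648832 kJ
F: 113.648832 × 0.11 = 12.50137152 kJ

12.50 kJ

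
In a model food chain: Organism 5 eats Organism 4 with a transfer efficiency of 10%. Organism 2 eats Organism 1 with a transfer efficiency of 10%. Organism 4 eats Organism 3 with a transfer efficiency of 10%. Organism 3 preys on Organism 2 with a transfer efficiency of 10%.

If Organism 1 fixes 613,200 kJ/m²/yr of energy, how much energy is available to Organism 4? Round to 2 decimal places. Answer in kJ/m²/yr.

Organism 2: 613200 × 0.1 = 61320 kJ/m²/yr
Organism 3: 61320 × 0.1 = 6132 kJ/m²/yr
Organism 4: 6132 × 0.1 = 613.2 kJ/m²/yr

613.20 kJ/m²/yr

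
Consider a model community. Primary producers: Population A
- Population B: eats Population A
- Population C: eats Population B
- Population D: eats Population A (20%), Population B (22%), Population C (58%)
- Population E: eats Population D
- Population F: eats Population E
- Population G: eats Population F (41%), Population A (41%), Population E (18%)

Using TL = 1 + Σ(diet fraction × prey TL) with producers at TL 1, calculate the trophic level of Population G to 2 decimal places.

4.40

Population B: 1 + 1 = 2
Population C: 1 + 2 = 3
Population D: 1 + (0.2×1 + 0.22×2 + 0.58×3) = 3.38
Population E: 1 + 3.38 = 4.38
Population F: 1 + 4.38 = 5.38
Population G: 1 + (0.41×5.38 + 0.41×1 + 0.18×4.38) = 4.4042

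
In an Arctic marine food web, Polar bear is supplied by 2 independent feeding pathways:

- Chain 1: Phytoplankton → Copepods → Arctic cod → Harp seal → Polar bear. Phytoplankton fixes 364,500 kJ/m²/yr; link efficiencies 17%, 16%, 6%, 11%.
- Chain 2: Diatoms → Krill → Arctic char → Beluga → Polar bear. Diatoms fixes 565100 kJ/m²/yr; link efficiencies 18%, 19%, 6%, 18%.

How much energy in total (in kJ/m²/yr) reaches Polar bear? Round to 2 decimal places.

274.16 kJ/m²/yr

Chain 1: 364500 × 0.17 × 0.16 × 0.06 × 0.11 = 65.43504 kJ/m²/yr
Chain 2: 565100 × 0.18 × 0.19 × 0.06 × 0.18 = 208.725336 kJ/m²/yr
Total at Polar bear: 65.43504 + 208.725336 = 274.160376 kJ/m²/yr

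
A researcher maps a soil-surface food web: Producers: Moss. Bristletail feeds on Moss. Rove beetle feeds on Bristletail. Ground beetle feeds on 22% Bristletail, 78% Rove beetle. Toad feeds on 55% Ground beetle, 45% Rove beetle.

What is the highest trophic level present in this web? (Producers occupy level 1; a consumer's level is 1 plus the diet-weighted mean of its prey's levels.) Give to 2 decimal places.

Bristletail: 1 + 1 = 2
Rove beetle: 1 + 2 = 3
Ground beetle: 1 + (0.22×2 + 0.78×3) = 3.78
Toad: 1 + (0.55×3.78 + 0.45×3) = 4.429

4.43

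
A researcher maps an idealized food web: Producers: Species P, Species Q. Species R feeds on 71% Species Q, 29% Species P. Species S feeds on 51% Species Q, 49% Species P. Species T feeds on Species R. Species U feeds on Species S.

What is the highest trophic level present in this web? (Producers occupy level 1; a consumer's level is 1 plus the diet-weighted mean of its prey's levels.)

Species R: 1 + (0.71×1 + 0.29×1) = 2
Species S: 1 + (0.51×1 + 0.49×1) = 2
Species T: 1 + 2 = 3
Species U: 1 + 2 = 3

3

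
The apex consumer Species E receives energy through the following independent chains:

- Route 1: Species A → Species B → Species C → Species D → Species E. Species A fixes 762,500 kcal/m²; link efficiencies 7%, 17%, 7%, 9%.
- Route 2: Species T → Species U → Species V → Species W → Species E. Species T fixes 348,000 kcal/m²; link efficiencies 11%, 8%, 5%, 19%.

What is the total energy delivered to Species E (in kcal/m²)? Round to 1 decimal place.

Route 1: 762500 × 0.07 × 0.17 × 0.07 × 0.09 = 57.164625 kcal/m²
Route 2: 348000 × 0.11 × 0.08 × 0.05 × 0.19 = 29.0928 kcal/m²
Total at Species E: 57.164625 + 29.0928 = 86.257425 kcal/m²

86.3 kcal/m²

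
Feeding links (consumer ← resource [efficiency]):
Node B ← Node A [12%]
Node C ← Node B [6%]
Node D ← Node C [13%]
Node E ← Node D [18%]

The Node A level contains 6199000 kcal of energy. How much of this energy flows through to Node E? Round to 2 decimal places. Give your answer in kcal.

Node B: 6199000 × 0.12 = 743880 kcal
Node C: 743880 × 0.06 = 44632.8 kcal
Node D: 44632.8 × 0.13 = 5802.264 kcal
Node E: 5802.264 × 0.18 = 1044.40752 kcal

1044.41 kcal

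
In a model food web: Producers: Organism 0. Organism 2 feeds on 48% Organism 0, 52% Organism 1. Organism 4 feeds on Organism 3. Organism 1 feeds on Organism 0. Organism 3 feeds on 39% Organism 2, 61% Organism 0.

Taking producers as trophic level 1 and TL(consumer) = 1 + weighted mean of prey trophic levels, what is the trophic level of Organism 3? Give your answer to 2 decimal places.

Organism 1: 1 + 1 = 2
Organism 2: 1 + (0.48×1 + 0.52×2) = 2.52
Organism 3: 1 + (0.39×2.52 + 0.61×1) = 2.5928
Organism 4: 1 + 2.5928 = 3.5928

2.59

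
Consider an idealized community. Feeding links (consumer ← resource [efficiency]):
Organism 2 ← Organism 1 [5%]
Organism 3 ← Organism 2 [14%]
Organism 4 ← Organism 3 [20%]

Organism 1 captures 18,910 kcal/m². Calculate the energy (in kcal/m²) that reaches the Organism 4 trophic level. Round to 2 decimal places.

26.47 kcal/m²

Organism 2: 18910 × 0.05 = 945.5 kcal/m²
Organism 3: 945.5 × 0.14 = 132.37 kcal/m²
Organism 4: 132.37 × 0.2 = 26.474 kcal/m²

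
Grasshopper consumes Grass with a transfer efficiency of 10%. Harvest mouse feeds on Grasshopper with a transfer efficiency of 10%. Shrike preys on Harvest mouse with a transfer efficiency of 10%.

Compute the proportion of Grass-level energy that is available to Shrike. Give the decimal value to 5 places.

0.00100

Product of link efficiencies: 0.1 × 0.1 × 0.1 = 0.001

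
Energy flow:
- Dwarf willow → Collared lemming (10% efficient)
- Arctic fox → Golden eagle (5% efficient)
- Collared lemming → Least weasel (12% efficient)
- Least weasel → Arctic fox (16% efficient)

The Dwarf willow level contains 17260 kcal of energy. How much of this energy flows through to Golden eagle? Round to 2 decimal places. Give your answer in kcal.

1.66 kcal

Collared lemming: 17260 × 0.1 = 1726 kcal
Least weasel: 1726 × 0.12 = 207.12 kcal
Arctic fox: 207.12 × 0.16 = 33.1392 kcal
Golden eagle: 33.1392 × 0.05 = 1.65696 kcal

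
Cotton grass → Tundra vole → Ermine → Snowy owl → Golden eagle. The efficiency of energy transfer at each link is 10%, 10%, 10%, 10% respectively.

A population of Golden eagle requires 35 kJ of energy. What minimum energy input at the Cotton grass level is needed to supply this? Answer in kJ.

Cumulative transfer efficiency: 0.1 × 0.1 × 0.1 × 0.1 = 0.0001
Cotton grass energy = 35 / 0.0001 = 350000 kJ

350000 kJ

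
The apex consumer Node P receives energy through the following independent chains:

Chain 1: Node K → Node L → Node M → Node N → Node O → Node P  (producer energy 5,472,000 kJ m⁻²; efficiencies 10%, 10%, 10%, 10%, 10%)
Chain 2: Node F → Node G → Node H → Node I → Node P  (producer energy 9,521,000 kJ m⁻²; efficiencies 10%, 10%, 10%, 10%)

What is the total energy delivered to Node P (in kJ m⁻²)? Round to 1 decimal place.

Chain 1: 5472000 × 0.1 × 0.1 × 0.1 × 0.1 × 0.1 = 54.72 kJ m⁻²
Chain 2: 9521000 × 0.1 × 0.1 × 0.1 × 0.1 = 952.1 kJ m⁻²
Total at Node P: 54.72 + 952.1 = 1006.82 kJ m⁻²

1006.8 kJ m⁻²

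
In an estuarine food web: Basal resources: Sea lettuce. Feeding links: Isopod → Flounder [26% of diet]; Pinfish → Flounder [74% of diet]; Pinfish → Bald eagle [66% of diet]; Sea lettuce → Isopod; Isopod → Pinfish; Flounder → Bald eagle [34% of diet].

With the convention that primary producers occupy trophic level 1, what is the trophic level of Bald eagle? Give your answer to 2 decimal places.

Isopod: 1 + 1 = 2
Pinfish: 1 + 2 = 3
Flounder: 1 + (0.74×3 + 0.26×2) = 3.74
Bald eagle: 1 + (0.34×3.74 + 0.66×3) = 4.2516

4.25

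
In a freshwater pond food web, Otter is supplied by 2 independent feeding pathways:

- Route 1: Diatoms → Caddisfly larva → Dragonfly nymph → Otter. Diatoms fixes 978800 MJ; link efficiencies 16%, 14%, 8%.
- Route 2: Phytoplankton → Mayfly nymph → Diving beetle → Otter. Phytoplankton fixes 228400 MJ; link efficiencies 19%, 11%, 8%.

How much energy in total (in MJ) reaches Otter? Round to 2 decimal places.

Route 1: 978800 × 0.16 × 0.14 × 0.08 = 1754.0096 MJ
Route 2: 228400 × 0.19 × 0.11 × 0.08 = 381.8848 MJ
Total at Otter: 1754.0096 + 381.8848 = 2135.8944 MJ

2135.89 MJ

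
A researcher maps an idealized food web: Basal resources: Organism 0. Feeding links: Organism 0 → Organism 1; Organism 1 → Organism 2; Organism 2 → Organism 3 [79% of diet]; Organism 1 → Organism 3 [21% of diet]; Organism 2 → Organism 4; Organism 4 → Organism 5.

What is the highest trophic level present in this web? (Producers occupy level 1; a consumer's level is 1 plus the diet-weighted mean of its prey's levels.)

Organism 1: 1 + 1 = 2
Organism 2: 1 + 2 = 3
Organism 3: 1 + (0.79×3 + 0.21×2) = 3.79
Organism 4: 1 + 3 = 4
Organism 5: 1 + 4 = 5

5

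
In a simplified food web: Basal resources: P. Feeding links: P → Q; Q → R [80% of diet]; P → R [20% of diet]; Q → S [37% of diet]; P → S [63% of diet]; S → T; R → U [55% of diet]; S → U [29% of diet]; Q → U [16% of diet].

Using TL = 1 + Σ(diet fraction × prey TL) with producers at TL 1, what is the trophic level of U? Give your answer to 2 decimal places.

3.55

Q: 1 + 1 = 2
R: 1 + (0.8×2 + 0.2×1) = 2.8
S: 1 + (0.37×2 + 0.63×1) = 2.37
T: 1 + 2.37 = 3.37
U: 1 + (0.55×2.8 + 0.29×2.37 + 0.16×2) = 3.5473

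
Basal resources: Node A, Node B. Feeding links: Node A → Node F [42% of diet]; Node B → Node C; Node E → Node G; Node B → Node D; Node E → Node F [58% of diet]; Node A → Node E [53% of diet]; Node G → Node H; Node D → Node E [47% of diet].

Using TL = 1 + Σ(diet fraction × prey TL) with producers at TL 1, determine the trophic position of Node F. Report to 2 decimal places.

Node C: 1 + 1 = 2
Node D: 1 + 1 = 2
Node E: 1 + (0.47×2 + 0.53×1) = 2.47
Node F: 1 + (0.42×1 + 0.58×2.47) = 2.8526
Node G: 1 + 2.47 = 3.47
Node H: 1 + 3.47 = 4.47

2.85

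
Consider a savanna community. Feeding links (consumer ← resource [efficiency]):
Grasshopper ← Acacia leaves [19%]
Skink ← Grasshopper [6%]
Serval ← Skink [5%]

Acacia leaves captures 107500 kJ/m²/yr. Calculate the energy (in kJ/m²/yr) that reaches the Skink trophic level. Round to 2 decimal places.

Grasshopper: 107500 × 0.19 = 20425 kJ/m²/yr
Skink: 20425 × 0.06 = 1225.5 kJ/m²/yr

1225.50 kJ/m²/yr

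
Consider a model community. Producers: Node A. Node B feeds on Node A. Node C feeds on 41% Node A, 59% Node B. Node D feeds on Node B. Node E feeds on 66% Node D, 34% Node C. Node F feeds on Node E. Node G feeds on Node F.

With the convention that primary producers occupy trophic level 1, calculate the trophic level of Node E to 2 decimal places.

3.86

Node B: 1 + 1 = 2
Node C: 1 + (0.41×1 + 0.59×2) = 2.59
Node D: 1 + 2 = 3
Node E: 1 + (0.66×3 + 0.34×2.59) = 3.8606
Node F: 1 + 3.8606 = 4.8606
Node G: 1 + 4.8606 = 5.8606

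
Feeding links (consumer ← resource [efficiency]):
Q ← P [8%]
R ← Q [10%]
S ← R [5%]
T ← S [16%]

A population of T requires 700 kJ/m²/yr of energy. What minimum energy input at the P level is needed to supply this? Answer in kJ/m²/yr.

Cumulative transfer efficiency: 0.08 × 0.1 × 0.05 × 0.16 = 0.000064
P energy = 700 / 0.000064 = 10937500 kJ/m²/yr

10937500 kJ/m²/yr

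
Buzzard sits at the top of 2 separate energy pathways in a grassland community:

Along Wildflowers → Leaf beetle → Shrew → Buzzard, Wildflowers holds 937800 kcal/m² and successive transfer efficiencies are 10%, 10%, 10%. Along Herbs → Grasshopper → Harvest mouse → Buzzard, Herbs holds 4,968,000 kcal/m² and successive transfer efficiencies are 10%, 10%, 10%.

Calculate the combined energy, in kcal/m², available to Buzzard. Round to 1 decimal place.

5905.8 kcal/m²

Via Wildflowers: 937800 × 0.1 × 0.1 × 0.1 = 937.8 kcal/m²
Via Herbs: 4968000 × 0.1 × 0.1 × 0.1 = 4968 kcal/m²
Total at Buzzard: 937.8 + 4968 = 5905.8 kcal/m²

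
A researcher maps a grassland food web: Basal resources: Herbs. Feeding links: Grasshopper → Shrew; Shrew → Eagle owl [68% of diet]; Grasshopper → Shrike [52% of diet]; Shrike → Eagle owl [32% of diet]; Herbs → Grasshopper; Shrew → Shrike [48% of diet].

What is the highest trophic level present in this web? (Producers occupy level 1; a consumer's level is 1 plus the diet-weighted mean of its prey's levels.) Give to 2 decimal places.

Grasshopper: 1 + 1 = 2
Shrew: 1 + 2 = 3
Shrike: 1 + (0.52×2 + 0.48×3) = 3.48
Eagle owl: 1 + (0.32×3.48 + 0.68×3) = 4.1536

4.15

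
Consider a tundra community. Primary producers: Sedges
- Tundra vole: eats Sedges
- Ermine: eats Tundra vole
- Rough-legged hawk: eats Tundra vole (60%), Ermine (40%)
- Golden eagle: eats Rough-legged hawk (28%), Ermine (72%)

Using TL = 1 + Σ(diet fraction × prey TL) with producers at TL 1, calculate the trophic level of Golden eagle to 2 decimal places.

4.11

Tundra vole: 1 + 1 = 2
Ermine: 1 + 2 = 3
Rough-legged hawk: 1 + (0.6×2 + 0.4×3) = 3.4
Golden eagle: 1 + (0.28×3.4 + 0.72×3) = 4.112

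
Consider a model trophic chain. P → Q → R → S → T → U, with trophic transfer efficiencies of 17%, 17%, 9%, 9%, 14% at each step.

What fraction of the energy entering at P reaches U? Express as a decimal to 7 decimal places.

Product of link efficiencies: 0.17 × 0.17 × 0.09 × 0.09 × 0.14 = 0.0000327726

0.0000328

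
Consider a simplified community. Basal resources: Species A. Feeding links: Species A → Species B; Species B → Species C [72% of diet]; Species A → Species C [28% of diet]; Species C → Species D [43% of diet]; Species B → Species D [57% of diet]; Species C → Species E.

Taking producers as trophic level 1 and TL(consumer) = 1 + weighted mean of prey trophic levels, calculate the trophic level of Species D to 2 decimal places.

3.31

Species B: 1 + 1 = 2
Species C: 1 + (0.72×2 + 0.28×1) = 2.72
Species D: 1 + (0.43×2.72 + 0.57×2) = 3.3096
Species E: 1 + 2.72 = 3.72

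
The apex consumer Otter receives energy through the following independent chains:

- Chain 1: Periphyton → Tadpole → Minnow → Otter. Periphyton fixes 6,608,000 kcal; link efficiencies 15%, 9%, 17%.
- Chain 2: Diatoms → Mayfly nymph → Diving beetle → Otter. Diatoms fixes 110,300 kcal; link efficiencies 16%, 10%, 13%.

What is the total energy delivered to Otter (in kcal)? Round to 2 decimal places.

15394.78 kcal

Chain 1: 6608000 × 0.15 × 0.09 × 0.17 = 15165.36 kcal
Chain 2: 110300 × 0.16 × 0.1 × 0.13 = 229.424 kcal
Total at Otter: 15165.36 + 229.424 = 15394.784 kcal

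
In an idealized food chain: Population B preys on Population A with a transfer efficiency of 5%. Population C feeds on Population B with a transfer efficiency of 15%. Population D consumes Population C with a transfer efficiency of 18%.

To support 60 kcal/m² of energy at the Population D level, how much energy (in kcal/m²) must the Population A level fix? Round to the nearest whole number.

Cumulative transfer efficiency: 0.05 × 0.15 × 0.18 = 0.00135
Population A energy = 60 / 0.00135 = 44444 kcal/m²

44444 kcal/m²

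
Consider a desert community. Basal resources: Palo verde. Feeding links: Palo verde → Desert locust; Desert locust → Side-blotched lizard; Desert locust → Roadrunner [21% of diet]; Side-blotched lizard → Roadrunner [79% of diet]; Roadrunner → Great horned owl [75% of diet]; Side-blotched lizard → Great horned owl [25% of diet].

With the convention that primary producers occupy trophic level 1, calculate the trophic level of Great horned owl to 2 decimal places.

4.59

Desert locust: 1 + 1 = 2
Side-blotched lizard: 1 + 2 = 3
Roadrunner: 1 + (0.21×2 + 0.79×3) = 3.79
Great horned owl: 1 + (0.75×3.79 + 0.25×3) = 4.5925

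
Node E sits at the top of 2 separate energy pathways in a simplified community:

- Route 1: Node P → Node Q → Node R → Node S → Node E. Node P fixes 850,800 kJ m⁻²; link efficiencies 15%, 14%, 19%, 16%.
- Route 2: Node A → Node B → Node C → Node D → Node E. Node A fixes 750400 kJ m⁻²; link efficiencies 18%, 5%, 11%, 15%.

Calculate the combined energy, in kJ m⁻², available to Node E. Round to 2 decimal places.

654.59 kJ m⁻²

Route 1: 850800 × 0.15 × 0.14 × 0.19 × 0.16 = 543.15072 kJ m⁻²
Route 2: 750400 × 0.18 × 0.05 × 0.11 × 0.15 = 111.4344 kJ m⁻²
Total at Node E: 543.15072 + 111.4344 = 654.58512 kJ m⁻²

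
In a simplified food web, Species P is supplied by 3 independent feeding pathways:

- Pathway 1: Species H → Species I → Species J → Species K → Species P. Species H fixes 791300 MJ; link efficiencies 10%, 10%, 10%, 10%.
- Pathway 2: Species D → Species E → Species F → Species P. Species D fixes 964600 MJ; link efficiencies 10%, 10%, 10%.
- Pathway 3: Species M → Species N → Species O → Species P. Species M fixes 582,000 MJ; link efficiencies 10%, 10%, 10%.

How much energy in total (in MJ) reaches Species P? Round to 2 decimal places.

Pathway 1: 791300 × 0.1 × 0.1 × 0.1 × 0.1 = 79.13 MJ
Pathway 2: 964600 × 0.1 × 0.1 × 0.1 = 964.6 MJ
Pathway 3: 582000 × 0.1 × 0.1 × 0.1 = 582 MJ
Total at Species P: 79.13 + 964.6 + 582 = 1625.73 MJ

1625.73 MJ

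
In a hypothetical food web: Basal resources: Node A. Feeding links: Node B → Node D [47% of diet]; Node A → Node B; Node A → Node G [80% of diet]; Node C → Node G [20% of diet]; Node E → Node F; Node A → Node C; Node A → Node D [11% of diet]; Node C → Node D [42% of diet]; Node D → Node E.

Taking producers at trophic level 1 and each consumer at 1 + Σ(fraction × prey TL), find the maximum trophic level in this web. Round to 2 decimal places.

Node B: 1 + 1 = 2
Node C: 1 + 1 = 2
Node D: 1 + (0.42×2 + 0.47×2 + 0.11×1) = 2.89
Node E: 1 + 2.89 = 3.89
Node F: 1 + 3.89 = 4.89
Node G: 1 + (0.8×1 + 0.2×2) = 2.2

4.89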